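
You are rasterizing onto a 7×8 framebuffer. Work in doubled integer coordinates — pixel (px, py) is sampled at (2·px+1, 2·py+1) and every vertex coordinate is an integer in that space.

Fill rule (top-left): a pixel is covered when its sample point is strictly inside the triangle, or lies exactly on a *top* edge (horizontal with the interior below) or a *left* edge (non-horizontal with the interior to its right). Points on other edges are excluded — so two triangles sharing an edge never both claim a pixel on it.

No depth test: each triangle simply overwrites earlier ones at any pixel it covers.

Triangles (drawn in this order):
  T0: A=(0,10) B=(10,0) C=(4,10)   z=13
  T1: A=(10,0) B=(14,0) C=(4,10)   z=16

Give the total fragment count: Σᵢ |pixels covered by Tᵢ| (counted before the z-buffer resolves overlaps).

T0:
  2·area = 40
  edge (0, 10)→(10, 0): d=(10,-10) top-left  bias=+0
  edge (10, 0)→(4, 10): d=(-6,10) right/bottom  bias=-1
  edge (4, 10)→(0, 10): d=(-4,0) right/bottom  bias=-1
    (4,0)@(9, 1): e=[0,4,36] → X  [on edge]
    (5,0)@(11, 1): e=[20,-16,36] → .
    (3,1)@(7, 3): e=[0,12,28] → X  [on edge]
    (4,1)@(9, 3): e=[20,-8,28] → .
    (2,2)@(5, 5): e=[0,20,20] → X  [on edge]
    (3,2)@(7, 5): e=[20,0,20] → .  [on edge]
    (1,3)@(3, 7): e=[0,28,12] → X  [on edge]
    (3,3)@(7, 7): e=[40,-12,12] → .
    (0,4)@(1, 9): e=[0,36,4] → X  [on edge]
    (2,4)@(5, 9): e=[40,-4,4] → .
    (0,5)@(1, 11): e=[20,24,-4] → .
    (1,5)@(3, 11): e=[40,4,-4] → .
    (0,7)@(1, 15): e=[60,0,-20] → .  [on edge]
  covered (7 px):
    . . . . X . .
    . . . X . . .
    . . X . . . .
    . X X . . . .
    X X . . . . .
    . . . . . . .
    . . . . . . .
    . . . . . . .
T1:
  2·area = 40
  edge (10, 0)→(14, 0): d=(4,0) top-left  bias=+0
  edge (14, 0)→(4, 10): d=(-10,10) right/bottom  bias=-1
  edge (4, 10)→(10, 0): d=(6,-10) top-left  bias=+0
    (5,0)@(11, 1): e=[4,20,16] → X
    (6,0)@(13, 1): e=[4,0,36] → .  [on edge]
    (4,1)@(9, 3): e=[12,20,8] → X
    (5,1)@(11, 3): e=[12,0,28] → .  [on edge]
    (3,2)@(7, 5): e=[20,20,0] → X  [on edge]
    (4,2)@(9, 5): e=[20,0,20] → .  [on edge]
    (3,3)@(7, 7): e=[28,0,12] → .  [on edge]
    (2,4)@(5, 9): e=[36,0,4] → .  [on edge]
    (1,5)@(3, 11): e=[44,0,-4] → .  [on edge]
    (0,6)@(1, 13): e=[52,0,-12] → .  [on edge]
    (0,7)@(1, 15): e=[60,-20,0] → .  [on edge]
  covered (3 px):
    . . . . . X .
    . . . . X . .
    . . . X . . .
    . . . . . . .
    . . . . . . .
    . . . . . . .
    . . . . . . .
    . . . . . . .

Result: 10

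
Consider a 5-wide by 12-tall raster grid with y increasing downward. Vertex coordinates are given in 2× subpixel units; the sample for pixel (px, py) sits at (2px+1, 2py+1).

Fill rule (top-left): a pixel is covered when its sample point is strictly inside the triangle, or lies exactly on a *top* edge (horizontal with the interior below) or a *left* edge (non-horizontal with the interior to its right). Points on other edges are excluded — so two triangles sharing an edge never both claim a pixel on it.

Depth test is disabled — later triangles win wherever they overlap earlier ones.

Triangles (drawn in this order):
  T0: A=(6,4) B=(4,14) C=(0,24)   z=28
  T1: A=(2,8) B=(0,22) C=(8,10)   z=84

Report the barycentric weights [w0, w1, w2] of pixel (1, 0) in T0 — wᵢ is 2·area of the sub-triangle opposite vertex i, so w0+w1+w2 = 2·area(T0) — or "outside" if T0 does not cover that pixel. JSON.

T0:
  2·area = 20
  edge (6, 4)→(4, 14): d=(-2,10) right/bottom  bias=-1
  edge (4, 14)→(0, 24): d=(-4,10) right/bottom  bias=-1
  edge (0, 24)→(6, 4): d=(6,-20) top-left  bias=+0
    (2,4)@(5, 9): e=[0,10,10] → ·  [on edge]
    (1,7)@(3, 15): e=[8,6,6] → #
    (2,7)@(5, 15): e=[-12,-14,46] → ·
    (1,8)@(3, 17): e=[4,-2,18] → ·
    (1,9)@(3, 19): e=[0,-10,30] → ·  [on edge]
    (0,10)@(1, 21): e=[16,2,2] → #
    (1,10)@(3, 21): e=[-4,-18,42] → ·
    (0,11)@(1, 23): e=[12,-6,14] → ·
  covered (2 px):
    · · · · ·
    · · · · ·
    · · · · ·
    · · · · ·
    · · · · ·
    · · · · ·
    · · · · ·
    · # · · ·
    · · · · ·
    · · · · ·
    # · · · ·
    · · · · ·
T1:
  2·area = 88  (B↔C swapped to make it positive)
  edge (2, 8)→(8, 10): d=(6,2) right/bottom  bias=-1
  edge (8, 10)→(0, 22): d=(-8,12) right/bottom  bias=-1
  edge (0, 22)→(2, 8): d=(2,-14) top-left  bias=+0
    (1,0)@(3, 1): e=[-44,132,0] → ·  [on edge]
    (1,4)@(3, 9): e=[4,68,16] → #
    (2,4)@(5, 9): e=[0,44,44] → ·  [on edge]
    (1,5)@(3, 11): e=[16,52,20] → #
    (2,5)@(5, 11): e=[12,28,48] → #
    (3,5)@(7, 11): e=[8,4,76] → #
    (4,5)@(9, 11): e=[4,-20,104] → ·
    (1,6)@(3, 13): e=[28,36,24] → #
    (3,6)@(7, 13): e=[20,-12,80] → ·
    (0,7)@(1, 15): e=[44,44,0] → #  [on edge]
    (2,7)@(5, 15): e=[36,-4,56] → ·
    (0,8)@(1, 17): e=[56,28,4] → #
  covered (11 px):
    · · · · ·
    · · · · ·
    · · · · ·
    · · · · ·
    · # · · ·
    · # # # ·
    · # # · ·
    # # · · ·
    # # · · ·
    # · · · ·
    · · · · ·
    · · · · ·

Final: "outside"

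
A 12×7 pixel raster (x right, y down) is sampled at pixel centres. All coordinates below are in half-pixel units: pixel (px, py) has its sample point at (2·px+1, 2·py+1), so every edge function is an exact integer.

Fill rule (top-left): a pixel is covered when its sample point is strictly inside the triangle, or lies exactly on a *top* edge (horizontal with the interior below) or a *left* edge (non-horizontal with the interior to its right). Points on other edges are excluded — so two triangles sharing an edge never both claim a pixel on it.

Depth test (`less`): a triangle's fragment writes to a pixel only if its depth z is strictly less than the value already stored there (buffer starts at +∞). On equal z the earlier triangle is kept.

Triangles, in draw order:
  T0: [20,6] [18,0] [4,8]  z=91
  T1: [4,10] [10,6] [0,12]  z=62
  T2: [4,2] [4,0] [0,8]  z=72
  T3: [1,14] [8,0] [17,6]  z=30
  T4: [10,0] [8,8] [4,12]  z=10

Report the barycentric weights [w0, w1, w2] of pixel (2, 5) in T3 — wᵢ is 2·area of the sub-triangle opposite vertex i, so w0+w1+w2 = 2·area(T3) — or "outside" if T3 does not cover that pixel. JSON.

T0:
  2·area = 100  (B↔C swapped to make it positive)
  edge (20, 6)→(4, 8): d=(-16,2) right/bottom  bias=-1
  edge (4, 8)→(18, 0): d=(14,-8) top-left  bias=+0
  edge (18, 0)→(20, 6): d=(2,6) right/bottom  bias=-1
    (8,0)@(17, 1): e=[86,6,8] → X
    (9,0)@(19, 1): e=[82,22,-4] → .
    (6,1)@(13, 3): e=[62,2,36] → X
    (7,1)@(15, 3): e=[58,18,24] → X
    (9,1)@(19, 3): e=[50,50,0] → .  [on edge]
    (5,2)@(11, 5): e=[34,14,52] → X
    (9,2)@(19, 5): e=[18,78,4] → X
    (10,2)@(21, 5): e=[14,94,-8] → .
    (3,3)@(7, 7): e=[10,10,80] → X
    (4,3)@(9, 7): e=[6,26,68] → X
    (6,3)@(13, 7): e=[-2,58,44] → .
    (7,3)@(15, 7): e=[-6,74,32] → .
    (10,4)@(21, 9): e=[-50,150,0] → .  [on edge]
  covered (12 px):
    . . . . . . . . X . . .
    . . . . . . X X X . . .
    . . . . . X X X X X . .
    . . . X X X . . . . . .
    . . . . . . . . . . . .
    . . . . . . . . . . . .
    . . . . . . . . . . . .
T1:
  2·area = 4  (B↔C swapped to make it positive)
  edge (4, 10)→(0, 12): d=(-4,2) right/bottom  bias=-1
  edge (0, 12)→(10, 6): d=(10,-6) top-left  bias=+0
  edge (10, 6)→(4, 10): d=(-6,4) right/bottom  bias=-1
    (7,1)@(15, 3): e=[6,0,-2] → .  [on edge]
    (2,4)@(5, 9): e=[2,0,2] → X  [on edge]
    (3,4)@(7, 9): e=[-2,12,-6] → .
    (2,5)@(5, 11): e=[-6,20,-10] → .
  covered (1 px):
    . . . . . . . . . . . .
    . . . . . . . . . . . .
    . . . . . . . . . . . .
    . . . . . . . . . . . .
    . . X . . . . . . . . .
    . . . . . . . . . . . .
    . . . . . . . . . . . .
T2:
  2·area = 8  (B↔C swapped to make it positive)
  edge (4, 2)→(0, 8): d=(-4,6) right/bottom  bias=-1
  edge (0, 8)→(4, 0): d=(4,-8) top-left  bias=+0
  edge (4, 0)→(4, 2): d=(0,2) right/bottom  bias=-1
    (1,1)@(3, 3): e=[2,4,2] → X
    (2,1)@(5, 3): e=[-10,20,-2] → .
    (1,2)@(3, 5): e=[-6,12,2] → .
  covered (1 px):
    . . . . . . . . . . . .
    . X . . . . . . . . . .
    . . . . . . . . . . . .
    . . . . . . . . . . . .
    . . . . . . . . . . . .
    . . . . . . . . . . . .
    . . . . . . . . . . . .
T3:
  2·area = 168
  edge (1, 14)→(8, 0): d=(7,-14) top-left  bias=+0
  edge (8, 0)→(17, 6): d=(9,6) right/bottom  bias=-1
  edge (17, 6)→(1, 14): d=(-16,8) right/bottom  bias=-1
    (4,0)@(9, 1): e=[21,3,144] → X
    (5,0)@(11, 1): e=[49,-9,128] → .
    (3,1)@(7, 3): e=[7,33,128] → X
    (5,1)@(11, 3): e=[63,9,96] → X
    (6,1)@(13, 3): e=[91,-3,80] → .
    (11,1)@(23, 3): e=[231,-63,0] → .  [on edge]
    (3,2)@(7, 5): e=[21,51,96] → X
    (6,2)@(13, 5): e=[105,15,48] → X
    (7,2)@(15, 5): e=[133,3,32] → X
    (8,2)@(17, 5): e=[161,-9,16] → .
    (9,2)@(19, 5): e=[189,-21,0] → .  [on edge]
    (2,3)@(5, 7): e=[7,81,80] → X
    (7,3)@(15, 7): e=[147,21,0] → .  [on edge]
    (5,4)@(11, 9): e=[105,63,0] → .  [on edge]
    (3,5)@(7, 11): e=[63,105,0] → .  [on edge]
    (1,6)@(3, 13): e=[21,147,0] → .  [on edge]
  covered (19 px):
    . . . . X . . . . . . .
    . . . X X X . . . . . .
    . . . X X X X X . . . .
    . . X X X X X . . . . .
    . . X X X . . . . . . .
    . X X . . . . . . . . .
    . . . . . . . . . . . .
T4:
  2·area = 24
  edge (10, 0)→(8, 8): d=(-2,8) right/bottom  bias=-1
  edge (8, 8)→(4, 12): d=(-4,4) right/bottom  bias=-1
  edge (4, 12)→(10, 0): d=(6,-12) top-left  bias=+0
    (7,0)@(15, 1): e=[-42,0,66] → .  [on edge]
    (4,1)@(9, 3): e=[2,16,6] → X
    (5,1)@(11, 3): e=[-14,8,30] → .
    (6,1)@(13, 3): e=[-30,0,54] → .  [on edge]
    (4,2)@(9, 5): e=[-2,8,18] → .
    (5,2)@(11, 5): e=[-18,0,42] → .  [on edge]
    (3,3)@(7, 7): e=[10,8,6] → X
    (4,3)@(9, 7): e=[-6,0,30] → .  [on edge]
    (3,4)@(7, 9): e=[6,0,18] → .  [on edge]
    (2,5)@(5, 11): e=[18,0,6] → .  [on edge]
    (1,6)@(3, 13): e=[30,0,-6] → .  [on edge]
  covered (2 px):
    . . . . . . . . . . . .
    . . . . X . . . . . . .
    . . . . . . . . . . . .
    . . . X . . . . . . . .
    . . . . . . . . . . . .
    . . . . . . . . . . . .
    . . . . . . . . . . . .

Answer: [117,16,35]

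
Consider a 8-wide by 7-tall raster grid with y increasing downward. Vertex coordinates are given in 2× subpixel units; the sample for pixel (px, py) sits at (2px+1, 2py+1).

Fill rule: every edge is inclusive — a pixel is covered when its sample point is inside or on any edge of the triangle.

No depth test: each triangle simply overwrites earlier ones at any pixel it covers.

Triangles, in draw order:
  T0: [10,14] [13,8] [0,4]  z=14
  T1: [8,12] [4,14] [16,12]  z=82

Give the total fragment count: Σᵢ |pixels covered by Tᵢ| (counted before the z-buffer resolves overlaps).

T0:
  2·area = 90  (B↔C swapped to make it positive)
  edge (10, 14)→(0, 4): d=(-10,-10) inclusive
  edge (0, 4)→(13, 8): d=(13,4) inclusive
  edge (13, 8)→(10, 14): d=(-3,6) inclusive
    (0,2)@(1, 5): e=[0,9,81] → █  [on edge]
    (1,2)@(3, 5): e=[20,1,69] → █
    (2,2)@(5, 5): e=[40,-7,57] → ·
    (0,3)@(1, 7): e=[-20,35,75] → ·
    (1,3)@(3, 7): e=[0,27,63] → █  [on edge]
    (2,3)@(5, 7): e=[20,19,51] → █
    (3,3)@(7, 7): e=[40,11,39] → █
    (4,3)@(9, 7): e=[60,3,27] → █
    (5,3)@(11, 7): e=[80,-5,15] → ·
    (1,4)@(3, 9): e=[-20,53,57] → ·
    (2,4)@(5, 9): e=[0,45,45] → █  [on edge]
    (5,4)@(11, 9): e=[60,21,9] → █
    (3,5)@(7, 11): e=[0,63,27] → █  [on edge]
    (4,6)@(9, 13): e=[0,81,9] → █  [on edge]
  covered (14 px):
    · · · · · · · ·
    · · · · · · · ·
    █ █ · · · · · ·
    · █ █ █ █ · · ·
    · · █ █ █ █ · ·
    · · · █ █ █ · ·
    · · · · █ · · ·
T1:
  2·area = 16  (B↔C swapped to make it positive)
  edge (8, 12)→(16, 12): d=(8,0) inclusive
  edge (16, 12)→(4, 14): d=(-12,2) inclusive
  edge (4, 14)→(8, 12): d=(4,-2) inclusive
    (3,6)@(7, 13): e=[8,6,2] → █
    (4,6)@(9, 13): e=[8,2,6] → █
    (5,6)@(11, 13): e=[8,-2,10] → ·
  covered (2 px):
    · · · · · · · ·
    · · · · · · · ·
    · · · · · · · ·
    · · · · · · · ·
    · · · · · · · ·
    · · · · · · · ·
    · · · █ █ · · ·

Answer: 16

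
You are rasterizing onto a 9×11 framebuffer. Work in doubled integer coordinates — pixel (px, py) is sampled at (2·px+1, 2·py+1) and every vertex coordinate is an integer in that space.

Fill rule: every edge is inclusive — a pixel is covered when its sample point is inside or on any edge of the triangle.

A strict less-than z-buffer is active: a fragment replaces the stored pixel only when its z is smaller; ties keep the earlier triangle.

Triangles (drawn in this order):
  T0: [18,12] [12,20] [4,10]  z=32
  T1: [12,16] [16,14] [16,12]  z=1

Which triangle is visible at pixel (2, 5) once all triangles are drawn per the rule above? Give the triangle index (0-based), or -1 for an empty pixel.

T0:
  2·area = 124
  edge (18, 12)→(12, 20): d=(-6,8) inclusive
  edge (12, 20)→(4, 10): d=(-8,-10) inclusive
  edge (4, 10)→(18, 12): d=(14,2) inclusive
    (2,5)@(5, 11): e=[110,2,12] → X
    (3,5)@(7, 11): e=[94,22,8] → X
    (4,5)@(9, 11): e=[78,42,4] → X
    (5,5)@(11, 11): e=[62,62,0] → X  [on edge]
    (6,5)@(13, 11): e=[46,82,-4] → .
    (2,6)@(5, 13): e=[98,-14,40] → .
    (3,6)@(7, 13): e=[82,6,36] → X
    (6,6)@(13, 13): e=[34,66,24] → X
    (7,6)@(15, 13): e=[18,86,20] → X
    (8,6)@(17, 13): e=[2,106,16] → X
    (3,7)@(7, 15): e=[70,-10,64] → .
    (4,7)@(9, 15): e=[54,10,60] → X
  covered (16 px):
    . . . . . . . . .
    . . . . . . . . .
    . . . . . . . . .
    . . . . . . . . .
    . . . . . . . . .
    . . X X X X . . .
    . . . X X X X X X
    . . . . X X X X .
    . . . . . X X . .
    . . . . . . . . .
    . . . . . . . . .
T1:
  2·area = 8  (B↔C swapped to make it positive)
  edge (12, 16)→(16, 12): d=(4,-4) inclusive
  edge (16, 12)→(16, 14): d=(0,2) inclusive
  edge (16, 14)→(12, 16): d=(-4,2) inclusive
    (8,5)@(17, 11): e=[0,-2,10] → .  [on edge]
    (7,6)@(15, 13): e=[0,2,6] → X  [on edge]
    (8,6)@(17, 13): e=[8,-2,2] → .
    (6,7)@(13, 15): e=[0,6,2] → X  [on edge]
    (7,7)@(15, 15): e=[8,2,-2] → .
    (5,8)@(11, 17): e=[0,10,-2] → .  [on edge]
    (6,8)@(13, 17): e=[8,6,-6] → .
    (4,9)@(9, 19): e=[0,14,-6] → .  [on edge]
    (3,10)@(7, 21): e=[0,18,-10] → .  [on edge]
  covered (2 px):
    . . . . . . . . .
    . . . . . . . . .
    . . . . . . . . .
    . . . . . . . . .
    . . . . . . . . .
    . . . . . . . . .
    . . . . . . . X .
    . . . . . . X . .
    . . . . . . . . .
    . . . . . . . . .
    . . . . . . . . .

Z-buffer (winner per pixel, '.' = empty):
  . . . . . . . . .
  . . . . . . . . .
  . . . . . . . . .
  . . . . . . . . .
  . . . . . . . . .
  . . 0 0 0 0 . . .
  . . . 0 0 0 0 1 0
  . . . . 0 0 1 0 .
  . . . . . 0 0 . .
  . . . . . . . . .
  . . . . . . . . .

Result: 0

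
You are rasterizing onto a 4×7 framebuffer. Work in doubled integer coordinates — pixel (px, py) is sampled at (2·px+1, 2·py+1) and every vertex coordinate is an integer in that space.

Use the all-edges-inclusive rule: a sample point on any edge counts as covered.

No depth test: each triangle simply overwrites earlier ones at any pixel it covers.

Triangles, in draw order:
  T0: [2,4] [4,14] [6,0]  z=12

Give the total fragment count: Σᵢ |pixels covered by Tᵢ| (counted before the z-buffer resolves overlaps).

T0:
  2·area = 48  (B↔C swapped to make it positive)
  edge (2, 4)→(6, 0): d=(4,-4) inclusive
  edge (6, 0)→(4, 14): d=(-2,14) inclusive
  edge (4, 14)→(2, 4): d=(-2,-10) inclusive
    (2,0)@(5, 1): e=[0,12,36] → X  [on edge]
    (3,0)@(7, 1): e=[8,-16,56] → .
    (1,1)@(3, 3): e=[0,36,12] → X  [on edge]
    (3,1)@(7, 3): e=[16,-20,52] → .
    (0,2)@(1, 5): e=[0,60,-12] → .  [on edge]
    (1,2)@(3, 5): e=[8,32,8] → X
    (3,2)@(7, 5): e=[24,-24,48] → .
    (1,3)@(3, 7): e=[16,28,4] → X
    (2,3)@(5, 7): e=[24,0,24] → X  [on edge]
    (3,3)@(7, 7): e=[32,-28,44] → .
    (1,4)@(3, 9): e=[24,24,0] → X  [on edge]
    (2,4)@(5, 9): e=[32,-4,20] → .
  covered (8 px):
    . . X .
    . X X .
    . X X .
    . X X .
    . X . .
    . . . .
    . . . .

Answer: 8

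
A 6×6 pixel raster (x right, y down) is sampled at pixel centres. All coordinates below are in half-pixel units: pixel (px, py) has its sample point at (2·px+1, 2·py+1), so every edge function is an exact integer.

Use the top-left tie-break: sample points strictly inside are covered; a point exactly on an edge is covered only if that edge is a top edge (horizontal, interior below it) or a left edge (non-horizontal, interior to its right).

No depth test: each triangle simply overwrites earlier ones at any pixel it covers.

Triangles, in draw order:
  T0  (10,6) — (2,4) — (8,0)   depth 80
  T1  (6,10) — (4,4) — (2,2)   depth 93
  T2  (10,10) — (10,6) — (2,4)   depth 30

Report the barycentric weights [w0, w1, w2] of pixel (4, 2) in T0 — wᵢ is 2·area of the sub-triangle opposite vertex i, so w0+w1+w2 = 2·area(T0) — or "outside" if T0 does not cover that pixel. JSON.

T0:
  2·area = 44
  edge (10, 6)→(2, 4): d=(-8,-2) top-left  bias=+0
  edge (2, 4)→(8, 0): d=(6,-4) top-left  bias=+0
  edge (8, 0)→(10, 6): d=(2,6) right/bottom  bias=-1
    (3,0)@(7, 1): e=[34,2,8] → █
    (4,0)@(9, 1): e=[38,10,-4] → ·
    (2,1)@(5, 3): e=[14,6,24] → █
    (4,1)@(9, 3): e=[22,22,0] → ·  [on edge]
    (2,2)@(5, 5): e=[-2,18,28] → ·
    (3,2)@(7, 5): e=[2,26,16] → █
    (4,2)@(9, 5): e=[6,34,4] → █
    (5,2)@(11, 5): e=[10,42,-8] → ·
    (3,3)@(7, 7): e=[-14,38,20] → ·
    (4,3)@(9, 7): e=[-10,46,8] → ·
    (5,4)@(11, 9): e=[-22,66,0] → ·  [on edge]
  covered (5 px):
    · · · █ · ·
    · · █ █ · ·
    · · · █ █ ·
    · · · · · ·
    · · · · · ·
    · · · · · ·
T1:
  2·area = 8  (B↔C swapped to make it positive)
  edge (6, 10)→(2, 2): d=(-4,-8) top-left  bias=+0
  edge (2, 2)→(4, 4): d=(2,2) right/bottom  bias=-1
  edge (4, 4)→(6, 10): d=(2,6) right/bottom  bias=-1
    (0,0)@(1, 1): e=[-4,0,12] → ·  [on edge]
    (1,0)@(3, 1): e=[12,-4,0] → ·  [on edge]
    (1,1)@(3, 3): e=[4,0,4] → ·  [on edge]
    (2,2)@(5, 5): e=[12,0,-4] → ·  [on edge]
    (2,3)@(5, 7): e=[4,4,0] → ·  [on edge]
    (3,3)@(7, 7): e=[20,0,-12] → ·  [on edge]
    (4,4)@(9, 9): e=[28,0,-20] → ·  [on edge]
    (5,5)@(11, 11): e=[36,0,-28] → ·  [on edge]
  covered (0 px):
    · · · · · ·
    · · · · · ·
    · · · · · ·
    · · · · · ·
    · · · · · ·
    · · · · · ·
T2:
  2·area = 32  (B↔C swapped to make it positive)
  edge (10, 10)→(2, 4): d=(-8,-6) top-left  bias=+0
  edge (2, 4)→(10, 6): d=(8,2) right/bottom  bias=-1
  edge (10, 6)→(10, 10): d=(0,4) right/bottom  bias=-1
    (2,2)@(5, 5): e=[10,2,20] → █
    (3,2)@(7, 5): e=[22,-2,12] → ·
    (2,3)@(5, 7): e=[-6,18,20] → ·
    (3,3)@(7, 7): e=[6,14,12] → █
    (4,3)@(9, 7): e=[18,10,4] → █
    (5,3)@(11, 7): e=[30,6,-4] → ·
    (3,4)@(7, 9): e=[-10,30,12] → ·
    (4,4)@(9, 9): e=[2,26,4] → █
    (5,4)@(11, 9): e=[14,22,-4] → ·
    (4,5)@(9, 11): e=[-14,42,4] → ·
  covered (4 px):
    · · · · · ·
    · · · · · ·
    · · █ · · ·
    · · · █ █ ·
    · · · · █ ·
    · · · · · ·

Result: [34,4,6]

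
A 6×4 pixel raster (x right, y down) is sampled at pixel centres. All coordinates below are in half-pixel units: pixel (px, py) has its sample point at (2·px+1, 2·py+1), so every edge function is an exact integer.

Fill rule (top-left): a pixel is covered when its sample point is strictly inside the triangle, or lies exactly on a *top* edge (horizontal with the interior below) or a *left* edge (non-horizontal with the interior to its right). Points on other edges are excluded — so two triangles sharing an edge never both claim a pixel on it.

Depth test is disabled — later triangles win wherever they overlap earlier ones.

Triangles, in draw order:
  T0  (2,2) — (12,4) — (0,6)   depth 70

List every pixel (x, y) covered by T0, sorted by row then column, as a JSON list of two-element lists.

T0:
  2·area = 44
  edge (2, 2)→(12, 4): d=(10,2) right/bottom  bias=-1
  edge (12, 4)→(0, 6): d=(-12,2) right/bottom  bias=-1
  edge (0, 6)→(2, 2): d=(2,-4) top-left  bias=+0
    (1,1)@(3, 3): e=[8,30,6] → #
    (2,1)@(5, 3): e=[4,26,14] → #
    (3,1)@(7, 3): e=[0,22,22] → ·  [on edge]
    (0,2)@(1, 5): e=[32,10,2] → #
    (3,2)@(7, 5): e=[20,-2,26] → ·
    (0,3)@(1, 7): e=[52,-14,6] → ·
    (1,3)@(3, 7): e=[48,-18,14] → ·
    (2,3)@(5, 7): e=[44,-22,22] → ·
  covered (5 px):
    · · · · · ·
    · # # · · ·
    # # # · · ·
    · · · · · ·

Final: [[1,1],[2,1],[0,2],[1,2],[2,2]]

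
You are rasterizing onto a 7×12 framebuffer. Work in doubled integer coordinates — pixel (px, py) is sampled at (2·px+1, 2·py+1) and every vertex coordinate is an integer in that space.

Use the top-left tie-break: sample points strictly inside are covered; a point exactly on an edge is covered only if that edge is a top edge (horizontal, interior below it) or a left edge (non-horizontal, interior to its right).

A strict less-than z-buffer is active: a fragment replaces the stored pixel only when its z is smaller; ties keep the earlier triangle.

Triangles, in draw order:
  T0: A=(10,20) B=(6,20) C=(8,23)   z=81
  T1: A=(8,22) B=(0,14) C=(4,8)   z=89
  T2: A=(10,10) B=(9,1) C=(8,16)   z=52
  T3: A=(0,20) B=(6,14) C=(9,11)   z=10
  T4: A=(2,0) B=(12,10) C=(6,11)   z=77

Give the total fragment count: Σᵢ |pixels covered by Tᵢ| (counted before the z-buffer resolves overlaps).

T0:
  2·area = 12  (B↔C swapped to make it positive)
  edge (10, 20)→(8, 23): d=(-2,3) right/bottom  bias=-1
  edge (8, 23)→(6, 20): d=(-2,-3) top-left  bias=+0
  edge (6, 20)→(10, 20): d=(4,0) top-left  bias=+0
    (3,10)@(7, 21): e=[7,1,4] → X
    (4,10)@(9, 21): e=[1,7,4] → X
    (5,10)@(11, 21): e=[-5,13,4] → .
    (3,11)@(7, 23): e=[3,-3,12] → .
    (4,11)@(9, 23): e=[-3,3,12] → .
  covered (2 px):
    . . . . . . .
    . . . . . . .
    . . . . . . .
    . . . . . . .
    . . . . . . .
    . . . . . . .
    . . . . . . .
    . . . . . . .
    . . . . . . .
    . . . . . . .
    . . . X X . .
    . . . . . . .
T1:
  2·area = 80
  edge (8, 22)→(0, 14): d=(-8,-8) top-left  bias=+0
  edge (0, 14)→(4, 8): d=(4,-6) top-left  bias=+0
  edge (4, 8)→(8, 22): d=(4,14) right/bottom  bias=-1
    (1,5)@(3, 11): e=[48,6,26] → X
    (2,5)@(5, 11): e=[64,18,-2] → .
    (0,6)@(1, 13): e=[16,2,62] → X
    (2,6)@(5, 13): e=[48,26,6] → X
    (3,6)@(7, 13): e=[64,38,-22] → .
    (0,7)@(1, 15): e=[0,10,70] → X  [on edge]
    (3,7)@(7, 15): e=[48,46,-14] → .
    (0,8)@(1, 17): e=[-16,18,78] → .
    (1,8)@(3, 17): e=[0,30,50] → X  [on edge]
    (3,8)@(7, 17): e=[32,54,-6] → .
    (1,9)@(3, 19): e=[-16,38,58] → .
    (2,9)@(5, 19): e=[0,50,30] → X  [on edge]
    (3,10)@(7, 21): e=[0,70,10] → X  [on edge]
    (4,11)@(9, 23): e=[0,90,-10] → .  [on edge]
  covered (12 px):
    . . . . . . .
    . . . . . . .
    . . . . . . .
    . . . . . . .
    . . . . . . .
    . X . . . . .
    X X X . . . .
    X X X . . . .
    . X X . . . .
    . . X X . . .
    . . . X . . .
    . . . . . . .
T2:
  2·area = 24  (B↔C swapped to make it positive)
  edge (10, 10)→(8, 16): d=(-2,6) right/bottom  bias=-1
  edge (8, 16)→(9, 1): d=(1,-15) top-left  bias=+0
  edge (9, 1)→(10, 10): d=(1,9) right/bottom  bias=-1
    (4,0)@(9, 1): e=[24,0,0] → .  [on edge]
    (6,0)@(13, 1): e=[0,60,-36] → .  [on edge]
    (4,1)@(9, 3): e=[20,2,2] → X
    (5,1)@(11, 3): e=[8,32,-16] → .
    (4,2)@(9, 5): e=[16,4,4] → X
    (5,2)@(11, 5): e=[4,34,-14] → .
    (4,3)@(9, 7): e=[12,6,6] → X
    (5,3)@(11, 7): e=[0,36,-12] → .  [on edge]
    (4,4)@(9, 9): e=[8,8,8] → X
    (5,4)@(11, 9): e=[-4,38,-10] → .
    (4,5)@(9, 11): e=[4,10,10] → X
    (5,5)@(11, 11): e=[-8,40,-8] → .
    (4,6)@(9, 13): e=[0,12,12] → .  [on edge]
    (3,9)@(7, 19): e=[0,-12,36] → .  [on edge]
    (5,9)@(11, 19): e=[-24,48,0] → .  [on edge]
  covered (5 px):
    . . . . . . .
    . . . . X . .
    . . . . X . .
    . . . . X . .
    . . . . X . .
    . . . . X . .
    . . . . . . .
    . . . . . . .
    . . . . . . .
    . . . . . . .
    . . . . . . .
    . . . . . . .
T3:
  degenerate (2·area = 0) — covers nothing
T4:
  2·area = 70
  edge (2, 0)→(12, 10): d=(10,10) right/bottom  bias=-1
  edge (12, 10)→(6, 11): d=(-6,1) right/bottom  bias=-1
  edge (6, 11)→(2, 0): d=(-4,-11) top-left  bias=+0
    (1,0)@(3, 1): e=[0,63,7] → .  [on edge]
    (2,1)@(5, 3): e=[0,49,21] → .  [on edge]
    (2,2)@(5, 5): e=[20,37,13] → X
    (3,2)@(7, 5): e=[0,35,35] → .  [on edge]
    (2,3)@(5, 7): e=[40,25,5] → X
    (3,3)@(7, 7): e=[20,23,27] → X
    (4,3)@(9, 7): e=[0,21,49] → .  [on edge]
    (2,4)@(5, 9): e=[60,13,-3] → .
    (3,4)@(7, 9): e=[40,11,19] → X
    (4,4)@(9, 9): e=[20,9,41] → X
    (5,4)@(11, 9): e=[0,7,63] → .  [on edge]
    (3,5)@(7, 11): e=[60,-1,11] → .
    (6,5)@(13, 11): e=[0,-7,77] → .  [on edge]
  covered (5 px):
    . . . . . . .
    . . . . . . .
    . . X . . . .
    . . X X . . .
    . . . X X . .
    . . . . . . .
    . . . . . . .
    . . . . . . .
    . . . . . . .
    . . . . . . .
    . . . . . . .
    . . . . . . .

Final: 24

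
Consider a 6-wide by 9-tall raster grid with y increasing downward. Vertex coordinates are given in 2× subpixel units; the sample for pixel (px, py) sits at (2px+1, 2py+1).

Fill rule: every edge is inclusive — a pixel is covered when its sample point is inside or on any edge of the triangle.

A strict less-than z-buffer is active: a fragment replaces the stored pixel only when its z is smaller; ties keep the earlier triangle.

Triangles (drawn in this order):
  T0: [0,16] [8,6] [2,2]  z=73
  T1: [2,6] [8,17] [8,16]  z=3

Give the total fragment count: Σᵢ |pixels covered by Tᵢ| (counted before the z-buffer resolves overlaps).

T0:
  2·area = 92  (B↔C swapped to make it positive)
  edge (0, 16)→(2, 2): d=(2,-14) inclusive
  edge (2, 2)→(8, 6): d=(6,4) inclusive
  edge (8, 6)→(0, 16): d=(-8,10) inclusive
    (1,1)@(3, 3): e=[16,2,74] → █
    (2,1)@(5, 3): e=[44,-6,54] → ·
    (1,2)@(3, 5): e=[20,14,58] → █
    (2,2)@(5, 5): e=[48,6,38] → █
    (3,2)@(7, 5): e=[76,-2,18] → ·
    (1,3)@(3, 7): e=[24,26,42] → █
    (3,3)@(7, 7): e=[80,10,2] → █
    (4,3)@(9, 7): e=[108,2,-18] → ·
    (0,4)@(1, 9): e=[0,46,46] → █  [on edge]
    (3,4)@(7, 9): e=[84,22,-14] → ·
    (0,5)@(1, 11): e=[4,58,30] → █
    (2,5)@(5, 11): e=[60,42,-10] → ·
  covered (12 px):
    · · · · · ·
    · █ · · · ·
    · █ █ · · ·
    · █ █ █ · ·
    █ █ █ · · ·
    █ █ · · · ·
    █ · · · · ·
    · · · · · ·
    · · · · · ·
T1:
  2·area = 6  (B↔C swapped to make it positive)
  edge (2, 6)→(8, 16): d=(6,10) inclusive
  edge (8, 16)→(8, 17): d=(0,1) inclusive
  edge (8, 17)→(2, 6): d=(-6,-11) inclusive
    (2,5)@(5, 11): e=[0,3,3] → █  [on edge]
    (3,5)@(7, 11): e=[-20,1,25] → ·
    (2,6)@(5, 13): e=[12,3,-9] → ·
    (3,7)@(7, 15): e=[4,1,1] → █
    (4,7)@(9, 15): e=[-16,-1,23] → ·
    (3,8)@(7, 17): e=[16,1,-11] → ·
  covered (2 px):
    · · · · · ·
    · · · · · ·
    · · · · · ·
    · · · · · ·
    · · · · · ·
    · · █ · · ·
    · · · · · ·
    · · · █ · ·
    · · · · · ·

Answer: 14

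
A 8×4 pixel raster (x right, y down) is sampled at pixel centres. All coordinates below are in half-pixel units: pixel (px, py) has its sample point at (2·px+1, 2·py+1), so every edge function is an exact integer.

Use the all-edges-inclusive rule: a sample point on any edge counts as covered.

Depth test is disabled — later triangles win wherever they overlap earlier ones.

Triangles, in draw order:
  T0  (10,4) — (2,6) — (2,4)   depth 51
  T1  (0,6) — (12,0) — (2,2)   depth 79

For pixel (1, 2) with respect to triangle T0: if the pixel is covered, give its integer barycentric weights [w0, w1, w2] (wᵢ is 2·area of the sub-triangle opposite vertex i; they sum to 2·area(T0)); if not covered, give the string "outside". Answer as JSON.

T0:
  2·area = 16
  edge (10, 4)→(2, 6): d=(-8,2) inclusive
  edge (2, 6)→(2, 4): d=(0,-2) inclusive
  edge (2, 4)→(10, 4): d=(8,0) inclusive
    (1,2)@(3, 5): e=[6,2,8] → █
    (2,2)@(5, 5): e=[2,6,8] → █
    (3,2)@(7, 5): e=[-2,10,8] → ·
    (1,3)@(3, 7): e=[-10,2,24] → ·
    (2,3)@(5, 7): e=[-14,6,24] → ·
  covered (2 px):
    · · · · · · · ·
    · · · · · · · ·
    · █ █ · · · · ·
    · · · · · · · ·
T1:
  2·area = 36  (B↔C swapped to make it positive)
  edge (0, 6)→(2, 2): d=(2,-4) inclusive
  edge (2, 2)→(12, 0): d=(10,-2) inclusive
  edge (12, 0)→(0, 6): d=(-12,6) inclusive
    (3,0)@(7, 1): e=[18,0,18] → █  [on edge]
    (4,0)@(9, 1): e=[26,4,6] → █
    (5,0)@(11, 1): e=[34,8,-6] → ·
    (1,1)@(3, 3): e=[6,12,18] → █
    (2,1)@(5, 3): e=[14,16,6] → █
    (3,1)@(7, 3): e=[22,20,-6] → ·
    (4,1)@(9, 3): e=[30,24,-18] → ·
    (0,2)@(1, 5): e=[2,28,6] → █
    (1,2)@(3, 5): e=[10,32,-6] → ·
    (2,2)@(5, 5): e=[18,36,-18] → ·
    (0,3)@(1, 7): e=[6,48,-18] → ·
  covered (5 px):
    · · · █ █ · · ·
    · █ █ · · · · ·
    █ · · · · · · ·
    · · · · · · · ·

Final: [2,8,6]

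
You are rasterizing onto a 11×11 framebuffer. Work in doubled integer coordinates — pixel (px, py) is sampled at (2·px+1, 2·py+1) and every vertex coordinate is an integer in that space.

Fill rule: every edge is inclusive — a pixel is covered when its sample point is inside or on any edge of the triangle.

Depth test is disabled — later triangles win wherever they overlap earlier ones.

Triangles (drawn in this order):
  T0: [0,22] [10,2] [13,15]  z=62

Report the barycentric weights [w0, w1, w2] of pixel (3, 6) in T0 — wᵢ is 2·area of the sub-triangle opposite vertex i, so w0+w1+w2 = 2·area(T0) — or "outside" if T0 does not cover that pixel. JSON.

T0:
  2·area = 190
  edge (0, 22)→(10, 2): d=(10,-20) inclusive
  edge (10, 2)→(13, 15): d=(3,13) inclusive
  edge (13, 15)→(0, 22): d=(-13,7) inclusive
    (4,2)@(9, 5): e=[10,22,158] → #
    (5,2)@(11, 5): e=[50,-4,144] → ·
    (4,3)@(9, 7): e=[30,28,132] → #
    (5,3)@(11, 7): e=[70,2,118] → #
    (6,3)@(13, 7): e=[110,-24,104] → ·
    (3,4)@(7, 9): e=[10,60,120] → #
    (6,4)@(13, 9): e=[130,-18,78] → ·
    (3,5)@(7, 11): e=[30,66,94] → #
    (6,5)@(13, 11): e=[150,-12,52] → ·
    (2,6)@(5, 13): e=[10,98,82] → #
    (6,6)@(13, 13): e=[170,-6,26] → ·
    (2,7)@(5, 15): e=[30,104,56] → #
    (6,7)@(13, 15): e=[190,0,0] → #  [on edge]
  covered (25 px):
    · · · · · · · · · · ·
    · · · · · · · · · · ·
    · · · · # · · · · · ·
    · · · · # # · · · · ·
    · · · # # # · · · · ·
    · · · # # # · · · · ·
    · · # # # # · · · · ·
    · · # # # # # · · · ·
    · # # # # · · · · · ·
    · # # · · · · · · · ·
    # · · · · · · · · · ·

Answer: [72,68,50]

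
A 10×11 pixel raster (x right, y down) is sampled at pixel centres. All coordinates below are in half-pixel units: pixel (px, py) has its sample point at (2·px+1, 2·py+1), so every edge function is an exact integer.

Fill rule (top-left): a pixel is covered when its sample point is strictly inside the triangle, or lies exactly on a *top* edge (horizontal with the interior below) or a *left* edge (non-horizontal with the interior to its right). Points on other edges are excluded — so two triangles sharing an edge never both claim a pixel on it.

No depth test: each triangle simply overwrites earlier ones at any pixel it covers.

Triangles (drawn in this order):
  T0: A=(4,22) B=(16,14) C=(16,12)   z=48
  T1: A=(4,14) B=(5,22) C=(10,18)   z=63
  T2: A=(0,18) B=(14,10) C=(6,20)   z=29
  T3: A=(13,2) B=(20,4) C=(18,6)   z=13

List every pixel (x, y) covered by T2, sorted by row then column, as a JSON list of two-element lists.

T0:
  2·area = 24  (B↔C swapped to make it positive)
  edge (4, 22)→(16, 12): d=(12,-10) top-left  bias=+0
  edge (16, 12)→(16, 14): d=(0,2) right/bottom  bias=-1
  edge (16, 14)→(4, 22): d=(-12,8) right/bottom  bias=-1
    (7,6)@(15, 13): e=[2,2,20] → █
    (8,6)@(17, 13): e=[22,-2,4] → ·
    (6,7)@(13, 15): e=[6,6,12] → █
    (7,7)@(15, 15): e=[26,2,-4] → ·
    (5,8)@(11, 17): e=[10,10,4] → █
    (6,8)@(13, 17): e=[30,6,-12] → ·
    (5,9)@(11, 19): e=[34,10,-20] → ·
  covered (3 px):
    · · · · · · · · · ·
    · · · · · · · · · ·
    · · · · · · · · · ·
    · · · · · · · · · ·
    · · · · · · · · · ·
    · · · · · · · · · ·
    · · · · · · · █ · ·
    · · · · · · █ · · ·
    · · · · · █ · · · ·
    · · · · · · · · · ·
    · · · · · · · · · ·
T1:
  2·area = 44  (B↔C swapped to make it positive)
  edge (4, 14)→(10, 18): d=(6,4) right/bottom  bias=-1
  edge (10, 18)→(5, 22): d=(-5,4) right/bottom  bias=-1
  edge (5, 22)→(4, 14): d=(-1,-8) top-left  bias=+0
    (2,7)@(5, 15): e=[2,35,7] → █
    (3,7)@(7, 15): e=[-6,27,23] → ·
    (2,8)@(5, 17): e=[14,25,5] → █
    (3,8)@(7, 17): e=[6,17,21] → █
    (4,8)@(9, 17): e=[-2,9,37] → ·
    (2,9)@(5, 19): e=[26,15,3] → █
    (4,9)@(9, 19): e=[10,-1,35] → ·
    (2,10)@(5, 21): e=[38,5,1] → █
    (3,10)@(7, 21): e=[30,-3,17] → ·
  covered (6 px):
    · · · · · · · · · ·
    · · · · · · · · · ·
    · · · · · · · · · ·
    · · · · · · · · · ·
    · · · · · · · · · ·
    · · · · · · · · · ·
    · · · · · · · · · ·
    · · █ · · · · · · ·
    · · █ █ · · · · · ·
    · · █ █ · · · · · ·
    · · █ · · · · · · ·
T2:
  2·area = 76
  edge (0, 18)→(14, 10): d=(14,-8) top-left  bias=+0
  edge (14, 10)→(6, 20): d=(-8,10) right/bottom  bias=-1
  edge (6, 20)→(0, 18): d=(-6,-2) top-left  bias=+0
    (6,5)@(13, 11): e=[6,2,68] → █
    (7,5)@(15, 11): e=[22,-18,72] → ·
    (4,6)@(9, 13): e=[2,26,48] → █
    (5,6)@(11, 13): e=[18,6,52] → █
    (6,6)@(13, 13): e=[34,-14,56] → ·
    (3,7)@(7, 15): e=[14,30,32] → █
    (5,7)@(11, 15): e=[46,-10,40] → ·
    (1,8)@(3, 17): e=[10,54,12] → █
    (2,8)@(5, 17): e=[26,34,16] → █
    (4,8)@(9, 17): e=[58,-6,24] → ·
    (1,9)@(3, 19): e=[38,38,0] → █  [on edge]
    (3,9)@(7, 19): e=[70,-2,8] → ·
    (4,10)@(9, 21): e=[114,-38,0] → ·  [on edge]
  covered (10 px):
    · · · · · · · · · ·
    · · · · · · · · · ·
    · · · · · · · · · ·
    · · · · · · · · · ·
    · · · · · · · · · ·
    · · · · · · █ · · ·
    · · · · █ █ · · · ·
    · · · █ █ · · · · ·
    · █ █ █ · · · · · ·
    · █ █ · · · · · · ·
    · · · · · · · · · ·
T3:
  2·area = 18
  edge (13, 2)→(20, 4): d=(7,2) right/bottom  bias=-1
  edge (20, 4)→(18, 6): d=(-2,2) right/bottom  bias=-1
  edge (18, 6)→(13, 2): d=(-5,-4) top-left  bias=+0
    (7,1)@(15, 3): e=[3,12,3] → █
    (8,1)@(17, 3): e=[-1,8,11] → ·
    (7,2)@(15, 5): e=[17,8,-7] → ·
    (8,2)@(17, 5): e=[13,4,1] → █
    (9,2)@(19, 5): e=[9,0,9] → ·  [on edge]
    (8,3)@(17, 7): e=[27,0,-9] → ·  [on edge]
    (7,4)@(15, 9): e=[45,0,-27] → ·  [on edge]
    (6,5)@(13, 11): e=[63,0,-45] → ·  [on edge]
    (5,6)@(11, 13): e=[81,0,-63] → ·  [on edge]
    (4,7)@(9, 15): e=[99,0,-81] → ·  [on edge]
    (3,8)@(7, 17): e=[117,0,-99] → ·  [on edge]
    (2,9)@(5, 19): e=[135,0,-117] → ·  [on edge]
    (1,10)@(3, 21): e=[153,0,-135] → ·  [on edge]
  covered (2 px):
    · · · · · · · · · ·
    · · · · · · · █ · ·
    · · · · · · · · █ ·
    · · · · · · · · · ·
    · · · · · · · · · ·
    · · · · · · · · · ·
    · · · · · · · · · ·
    · · · · · · · · · ·
    · · · · · · · · · ·
    · · · · · · · · · ·
    · · · · · · · · · ·

Final: [[6,5],[4,6],[5,6],[3,7],[4,7],[1,8],[2,8],[3,8],[1,9],[2,9]]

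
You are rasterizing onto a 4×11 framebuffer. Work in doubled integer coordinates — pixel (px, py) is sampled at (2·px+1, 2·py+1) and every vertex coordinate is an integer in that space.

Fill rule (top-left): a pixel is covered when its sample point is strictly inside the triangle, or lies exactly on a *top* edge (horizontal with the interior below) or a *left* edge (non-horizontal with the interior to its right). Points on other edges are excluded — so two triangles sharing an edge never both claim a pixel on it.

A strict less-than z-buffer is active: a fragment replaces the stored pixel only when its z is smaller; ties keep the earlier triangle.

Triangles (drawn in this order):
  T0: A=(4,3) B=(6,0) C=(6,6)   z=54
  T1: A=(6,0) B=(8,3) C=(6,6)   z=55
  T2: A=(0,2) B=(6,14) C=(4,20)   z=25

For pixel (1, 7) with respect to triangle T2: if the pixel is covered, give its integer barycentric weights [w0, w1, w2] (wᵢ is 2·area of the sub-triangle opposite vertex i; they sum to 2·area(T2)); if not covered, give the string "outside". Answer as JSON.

T0:
  2·area = 12
  edge (4, 3)→(6, 0): d=(2,-3) top-left  bias=+0
  edge (6, 0)→(6, 6): d=(0,6) right/bottom  bias=-1
  edge (6, 6)→(4, 3): d=(-2,-3) top-left  bias=+0
    (2,1)@(5, 3): e=[3,6,3] → X
    (3,1)@(7, 3): e=[9,-6,9] → .
    (2,2)@(5, 5): e=[7,6,-1] → .
  covered (1 px):
    . . . .
    . . X .
    . . . .
    . . . .
    . . . .
    . . . .
    . . . .
    . . . .
    . . . .
    . . . .
    . . . .
T1:
  2·area = 12
  edge (6, 0)→(8, 3): d=(2,3) right/bottom  bias=-1
  edge (8, 3)→(6, 6): d=(-2,3) right/bottom  bias=-1
  edge (6, 6)→(6, 0): d=(0,-6) top-left  bias=+0
    (3,1)@(7, 3): e=[3,3,6] → X
    (3,2)@(7, 5): e=[7,-1,6] → .
  covered (1 px):
    . . . .
    . . . X
    . . . .
    . . . .
    . . . .
    . . . .
    . . . .
    . . . .
    . . . .
    . . . .
    . . . .
T2:
  2·area = 60
  edge (0, 2)→(6, 14): d=(6,12) right/bottom  bias=-1
  edge (6, 14)→(4, 20): d=(-2,6) right/bottom  bias=-1
  edge (4, 20)→(0, 2): d=(-4,-18) top-left  bias=+0
    (0,2)@(1, 5): e=[6,48,6] → X
    (1,2)@(3, 5): e=[-18,36,42] → .
    (0,3)@(1, 7): e=[18,44,-2] → .
    (1,4)@(3, 9): e=[6,28,26] → X
    (2,4)@(5, 9): e=[-18,16,62] → .
    (1,5)@(3, 11): e=[18,24,18] → X
    (2,5)@(5, 11): e=[-6,12,54] → .
    (3,5)@(7, 11): e=[-30,0,90] → .  [on edge]
    (1,6)@(3, 13): e=[30,20,10] → X
    (2,6)@(5, 13): e=[6,8,46] → X
    (3,6)@(7, 13): e=[-18,-4,82] → .
    (1,7)@(3, 15): e=[42,16,2] → X
    (2,8)@(5, 17): e=[30,0,30] → .  [on edge]
  covered (7 px):
    . . . .
    . . . .
    X . . .
    . . . .
    . X . .
    . X . .
    . X X .
    . X X .
    . . . .
    . . . .
    . . . .

Answer: [16,2,42]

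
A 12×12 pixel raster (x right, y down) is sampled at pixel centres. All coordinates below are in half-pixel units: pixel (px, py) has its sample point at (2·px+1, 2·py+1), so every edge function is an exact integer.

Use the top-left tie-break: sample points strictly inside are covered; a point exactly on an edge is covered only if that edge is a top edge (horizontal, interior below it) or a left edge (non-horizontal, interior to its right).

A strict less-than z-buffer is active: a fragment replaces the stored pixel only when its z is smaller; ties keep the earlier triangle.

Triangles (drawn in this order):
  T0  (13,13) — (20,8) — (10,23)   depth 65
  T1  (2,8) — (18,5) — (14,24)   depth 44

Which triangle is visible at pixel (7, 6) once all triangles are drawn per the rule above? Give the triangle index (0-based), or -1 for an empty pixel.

T0:
  2·area = 55
  edge (13, 13)→(20, 8): d=(7,-5) top-left  bias=+0
  edge (20, 8)→(10, 23): d=(-10,15) right/bottom  bias=-1
  edge (10, 23)→(13, 13): d=(3,-10) top-left  bias=+0
    (9,4)@(19, 9): e=[2,5,48] → #
    (10,4)@(21, 9): e=[12,-25,68] → ·
    (8,5)@(17, 11): e=[6,15,34] → #
    (9,5)@(19, 11): e=[16,-15,54] → ·
    (6,6)@(13, 13): e=[0,55,0] → #  [on edge]
    (7,6)@(15, 13): e=[10,25,20] → #
    (8,6)@(17, 13): e=[20,-5,40] → ·
    (6,7)@(13, 15): e=[14,35,6] → #
    (8,7)@(17, 15): e=[34,-25,46] → ·
    (6,8)@(13, 17): e=[28,15,12] → #
    (7,8)@(15, 17): e=[38,-15,32] → ·
    (6,9)@(13, 19): e=[42,-5,18] → ·
  covered (8 px):
    · · · · · · · · · · · ·
    · · · · · · · · · · · ·
    · · · · · · · · · · · ·
    · · · · · · · · · · · ·
    · · · · · · · · · # · ·
    · · · · · · · · # · · ·
    · · · · · · # # · · · ·
    · · · · · · # # · · · ·
    · · · · · · # · · · · ·
    · · · · · · · · · · · ·
    · · · · · # · · · · · ·
    · · · · · · · · · · · ·
T1:
  2·area = 292
  edge (2, 8)→(18, 5): d=(16,-3) top-left  bias=+0
  edge (18, 5)→(14, 24): d=(-4,19) right/bottom  bias=-1
  edge (14, 24)→(2, 8): d=(-12,-16) top-left  bias=+0
    (4,3)@(9, 7): e=[5,163,124] → #
    (5,3)@(11, 7): e=[11,125,156] → #
    (6,3)@(13, 7): e=[17,87,188] → #
    (7,3)@(15, 7): e=[23,49,220] → #
    (8,3)@(17, 7): e=[29,11,252] → #
    (9,3)@(19, 7): e=[35,-27,284] → ·
    (1,4)@(3, 9): e=[19,269,4] → #
    (2,4)@(5, 9): e=[25,231,36] → #
    (3,4)@(7, 9): e=[31,193,68] → #
    (9,4)@(19, 9): e=[67,-35,260] → ·
    (1,5)@(3, 11): e=[51,261,-20] → ·
    (2,5)@(5, 11): e=[57,223,12] → #
  covered (36 px):
    · · · · · · · · · · · ·
    · · · · · · · · · · · ·
    · · · · · · · · · · · ·
    · · · · # # # # # · · ·
    · # # # # # # # # · · ·
    · · # # # # # # · · · ·
    · · · # # # # # · · · ·
    · · · · # # # # · · · ·
    · · · · # # # # · · · ·
    · · · · · # # # · · · ·
    · · · · · · # · · · · ·
    · · · · · · · · · · · ·

Z-buffer (winner per pixel, '.' = empty):
  . . . . . . . . . . . .
  . . . . . . . . . . . .
  . . . . . . . . . . . .
  . . . . 1 1 1 1 1 . . .
  . 1 1 1 1 1 1 1 1 0 . .
  . . 1 1 1 1 1 1 0 . . .
  . . . 1 1 1 1 1 . . . .
  . . . . 1 1 1 1 . . . .
  . . . . 1 1 1 1 . . . .
  . . . . . 1 1 1 . . . .
  . . . . . 0 1 . . . . .
  . . . . . . . . . . . .

Result: 1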